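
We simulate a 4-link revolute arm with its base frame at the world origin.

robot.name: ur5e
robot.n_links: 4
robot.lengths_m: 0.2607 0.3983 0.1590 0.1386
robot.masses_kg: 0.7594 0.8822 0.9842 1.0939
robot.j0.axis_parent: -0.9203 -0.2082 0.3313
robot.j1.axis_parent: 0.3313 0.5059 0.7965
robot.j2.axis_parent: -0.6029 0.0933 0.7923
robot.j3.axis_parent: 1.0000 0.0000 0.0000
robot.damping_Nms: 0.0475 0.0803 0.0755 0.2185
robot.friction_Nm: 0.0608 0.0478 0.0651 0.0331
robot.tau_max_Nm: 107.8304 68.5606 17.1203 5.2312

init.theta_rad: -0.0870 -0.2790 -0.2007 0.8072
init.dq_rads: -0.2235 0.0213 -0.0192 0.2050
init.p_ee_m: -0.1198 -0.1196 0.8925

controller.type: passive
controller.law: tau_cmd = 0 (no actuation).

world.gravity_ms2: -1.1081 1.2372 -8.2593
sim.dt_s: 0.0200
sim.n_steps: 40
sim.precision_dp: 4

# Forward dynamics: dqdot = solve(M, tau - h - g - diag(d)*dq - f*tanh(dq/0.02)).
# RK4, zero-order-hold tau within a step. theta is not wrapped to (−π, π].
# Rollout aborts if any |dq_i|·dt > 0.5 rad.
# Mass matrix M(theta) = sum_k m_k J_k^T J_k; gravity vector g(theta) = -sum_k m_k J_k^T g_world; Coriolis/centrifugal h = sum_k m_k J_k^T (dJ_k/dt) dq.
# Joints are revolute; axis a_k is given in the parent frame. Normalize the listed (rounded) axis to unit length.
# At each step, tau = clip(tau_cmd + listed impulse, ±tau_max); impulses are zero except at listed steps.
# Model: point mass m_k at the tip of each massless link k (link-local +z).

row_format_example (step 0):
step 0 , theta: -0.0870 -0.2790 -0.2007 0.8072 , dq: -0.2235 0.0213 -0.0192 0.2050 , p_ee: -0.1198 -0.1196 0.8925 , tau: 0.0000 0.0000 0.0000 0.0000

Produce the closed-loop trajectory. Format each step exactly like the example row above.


step 1 , theta: -0.0913 -0.2798 -0.2005 0.8212 , dq: -0.1741 -0.0410 -0.1342 1.0176 , p_ee: -0.1198 -0.1237 0.8905 , tau: 0.0000 0.0000 0.0000 0.0000
step 2 , theta: -0.0943 -0.2811 -0.2049 0.8479 , dq: -0.1205 -0.0760 -0.3508 1.5981 , p_ee: -0.1209 -0.1281 0.8868 , tau: 0.0000 0.0000 0.0000 0.0000
step 3 , theta: -0.0960 -0.2826 -0.2155 0.8837 , dq: -0.0509 -0.0630 -0.7273 1.9547 , p_ee: -0.1234 -0.1324 0.8814 , tau: 0.0000 0.0000 0.0000 0.0000
step 4 , theta: -0.0963 -0.2835 -0.2344 0.9254 , dq: 0.0178 -0.0350 -1.1644 2.2028 , p_ee: -0.1271 -0.1366 0.8744 , tau: 0.0000 0.0000 0.0000 0.0000
step 5 , theta: -0.0954 -0.2840 -0.2621 0.9715 , dq: 0.0737 -0.0126 -1.6116 2.3942 , p_ee: -0.1321 -0.1405 0.8658 , tau: 0.0000 0.0000 0.0000 0.0000
step 6 , theta: -0.0934 -0.2840 -0.2990 1.0209 , dq: 0.1194 0.0086 -2.0775 2.5400 , p_ee: -0.1384 -0.1439 0.8557 , tau: 0.0000 0.0000 0.0000 0.0000
step 7 , theta: -0.0907 -0.2837 -0.3453 1.0728 , dq: 0.1538 0.0288 -2.5663 2.6439 , p_ee: -0.1459 -0.1466 0.8439 , tau: 0.0000 0.0000 0.0000 0.0000
step 8 , theta: -0.0873 -0.2828 -0.4019 1.1263 , dq: 0.1793 0.0560 -3.0974 2.6996 , p_ee: -0.1545 -0.1483 0.8303 , tau: 0.0000 0.0000 0.0000 0.0000
step 9 , theta: -0.0836 -0.2814 -0.4695 1.1805 , dq: 0.1927 0.0884 -3.6733 2.7089 , p_ee: -0.1643 -0.1488 0.8150 , tau: 0.0000 0.0000 0.0000 0.0000
step 10 , theta: -0.0798 -0.2793 -0.5491 1.2344 , dq: 0.1873 0.1175 -4.2870 2.6768 , p_ee: -0.1749 -0.1478 0.7979 , tau: 0.0000 0.0000 0.0000 0.0000
step 11 , theta: -0.0763 -0.2768 -0.6412 1.2873 , dq: 0.1547 0.1316 -4.9298 2.6064 , p_ee: -0.1863 -0.1448 0.7791 , tau: 0.0000 0.0000 0.0000 0.0000
step 12 , theta: -0.0738 -0.2743 -0.7464 1.3384 , dq: 0.0842 0.1146 -5.5908 2.4992 , p_ee: -0.1982 -0.1396 0.7586 , tau: 0.0000 0.0000 0.0000 0.0000
step 13 , theta: -0.0732 -0.2726 -0.8649 1.3870 , dq: -0.0344 0.0505 -6.2654 2.3465 , p_ee: -0.2103 -0.1316 0.7369 , tau: 0.0000 0.0000 0.0000 0.0000
step 14 , theta: -0.0755 -0.2725 -0.9974 1.4317 , dq: -0.2021 -0.0572 -6.9874 2.1093 , p_ee: -0.2221 -0.1206 0.7143 , tau: 0.0000 0.0000 0.0000 0.0000
step 15 , theta: -0.0819 -0.2756 -1.1440 1.4710 , dq: -0.4558 -0.2894 -7.6490 1.8172 , p_ee: -0.2332 -0.1060 0.6916 , tau: 0.0000 0.0000 0.0000 0.0000
step 16 , theta: -0.0945 -0.2856 -1.3021 1.5039 , dq: -0.8322 -0.7505 -8.1208 1.4569 , p_ee: -0.2428 -0.0877 0.6695 , tau: 0.0000 0.0000 0.0000 0.0000
step 17 , theta: -0.1162 -0.3079 -1.4666 1.5283 , dq: -1.3614 -1.5534 -8.2573 0.9467 , p_ee: -0.2502 -0.0657 0.6492 , tau: 0.0000 0.0000 0.0000 0.0000
step 18 , theta: -0.1503 -0.3510 -1.6285 1.5400 , dq: -2.0858 -2.8588 -7.8034 0.1617 , p_ee: -0.2548 -0.0407 0.6318 , tau: 0.0000 0.0000 0.0000 0.0000
step 19 , theta: -0.2014 -0.4272 -1.7718 1.5323 , dq: -3.0827 -4.9011 -6.3109 -1.0230 , p_ee: -0.2558 -0.0139 0.6178 , tau: 0.0000 0.0000 0.0000 0.0000
step 20 , theta: -0.2759 -0.5531 -1.8708 1.4937 , dq: -4.3894 -7.7822 -3.3156 -2.9876 , p_ee: -0.2528 0.0135 0.6072 , tau: 0.0000 0.0000 0.0000 0.0000
step 21 , theta: -0.3729 -0.7321 -1.9011 1.4099 , dq: -4.9755 -9.4634 -0.1956 -5.2299 , p_ee: -0.2447 0.0408 0.6008 , tau: 0.0000 0.0000 0.0000 0.0000
step 22 , theta: -0.4594 -0.9005 -1.9110 1.3008 , dq: -3.5531 -7.1376 -1.1602 -5.3167 , p_ee: -0.2291 0.0675 0.5995 , tau: 0.0000 0.0000 0.0000 0.0000
step 23 , theta: -0.5179 -1.0234 -1.9451 1.2052 , dq: -2.3843 -5.3268 -2.1079 -4.1669 , p_ee: -0.2079 0.0922 0.5997 , tau: 0.0000 0.0000 0.0000 0.0000
step 24 , theta: -0.5577 -1.1191 -1.9912 1.1343 , dq: -1.6477 -4.3548 -2.4265 -2.9418 , p_ee: -0.1834 0.1148 0.5983 , tau: 0.0000 0.0000 0.0000 0.0000
step 25 , theta: -0.5853 -1.2004 -2.0402 1.0863 , dq: -1.1450 -3.8229 -2.4363 -1.8993 , p_ee: -0.1570 0.1354 0.5948 , tau: 0.0000 0.0000 0.0000 0.0000
step 26 , theta: -0.6043 -1.2736 -2.0878 1.0568 , dq: -0.7707 -3.5315 -2.3113 -1.0872 , p_ee: -0.1292 0.1544 0.5889 , tau: 0.0000 0.0000 0.0000 0.0000
step 27 , theta: -0.6166 -1.3426 -2.1322 1.0413 , dq: -0.4720 -3.3886 -2.1196 -0.4919 , p_ee: -0.1008 0.1721 0.5810 , tau: 0.0000 0.0000 0.0000 0.0000
step 28 , theta: -0.6235 -1.4098 -2.1723 1.0359 , dq: -0.2199 -3.3460 -1.8874 -0.0807 , p_ee: -0.0721 0.1888 0.5712 , tau: 0.0000 0.0000 0.0000 0.0000
step 29 , theta: -0.6256 -1.4769 -2.2077 1.0367 , dq: 0.0018 -3.3726 -1.6543 0.1210 , p_ee: -0.0433 0.2046 0.5597 , tau: 0.0000 0.0000 0.0000 0.0000
step 30 , theta: -0.6236 -1.5451 -2.2381 1.0399 , dq: 0.2029 -3.4578 -1.3853 0.1858 , p_ee: -0.0147 0.2198 0.5465 , tau: 0.0000 0.0000 0.0000 0.0000
step 31 , theta: -0.6175 -1.6154 -2.2630 1.0437 , dq: 0.4006 -3.5753 -1.0954 0.1885 , p_ee: 0.0136 0.2345 0.5318 , tau: 0.0000 0.0000 0.0000 0.0000
step 32 , theta: -0.6075 -1.6883 -2.2819 1.0471 , dq: 0.6031 -3.7131 -0.7998 0.1406 , p_ee: 0.0414 0.2490 0.5154 , tau: 0.0000 0.0000 0.0000 0.0000
step 33 , theta: -0.5933 -1.7641 -2.2950 1.0491 , dq: 0.8167 -3.8653 -0.5041 0.0508 , p_ee: 0.0686 0.2633 0.4972 , tau: 0.0000 0.0000 0.0000 0.0000
step 34 , theta: -0.5747 -1.8430 -2.3020 1.0491 , dq: 1.0487 -4.0312 -0.1895 -0.0338 , p_ee: 0.0952 0.2774 0.4771 , tau: 0.0000 0.0000 0.0000 0.0000
step 35 , theta: -0.5512 -1.9254 -2.3025 1.0477 , dq: 1.3085 -4.1952 0.0859 -0.1341 , p_ee: 0.1211 0.2914 0.4550 , tau: 0.0000 0.0000 0.0000 0.0000
step 36 , theta: -0.5221 -2.0105 -2.2999 1.0429 , dq: 1.6073 -4.3285 0.1902 -0.3494 , p_ee: 0.1464 0.3052 0.4310 , tau: 0.0000 0.0000 0.0000 0.0000
step 37 , theta: -0.4867 -2.0987 -2.2944 1.0337 , dq: 1.9363 -4.4949 0.3700 -0.5801 , p_ee: 0.1712 0.3189 0.4049 , tau: 0.0000 0.0000 0.0000 0.0000
step 38 , theta: -0.4444 -2.1905 -2.2846 1.0196 , dq: 2.3043 -4.6936 0.6332 -0.8255 , p_ee: 0.1952 0.3324 0.3767 , tau: 0.0000 0.0000 0.0000 0.0000
step 39 , theta: -0.3942 -2.2867 -2.2684 1.0006 , dq: 2.7208 -4.9264 0.9968 -1.0799 , p_ee: 0.2185 0.3457 0.3464 , tau: 0.0000 0.0000 0.0000 0.0000
step 40 , theta: -0.3351 -2.3879 -2.2438 0.9764 , dq: 3.1973 -5.1979 1.4886 -1.3302 , p_ee: 0.2407 0.3586 0.3137


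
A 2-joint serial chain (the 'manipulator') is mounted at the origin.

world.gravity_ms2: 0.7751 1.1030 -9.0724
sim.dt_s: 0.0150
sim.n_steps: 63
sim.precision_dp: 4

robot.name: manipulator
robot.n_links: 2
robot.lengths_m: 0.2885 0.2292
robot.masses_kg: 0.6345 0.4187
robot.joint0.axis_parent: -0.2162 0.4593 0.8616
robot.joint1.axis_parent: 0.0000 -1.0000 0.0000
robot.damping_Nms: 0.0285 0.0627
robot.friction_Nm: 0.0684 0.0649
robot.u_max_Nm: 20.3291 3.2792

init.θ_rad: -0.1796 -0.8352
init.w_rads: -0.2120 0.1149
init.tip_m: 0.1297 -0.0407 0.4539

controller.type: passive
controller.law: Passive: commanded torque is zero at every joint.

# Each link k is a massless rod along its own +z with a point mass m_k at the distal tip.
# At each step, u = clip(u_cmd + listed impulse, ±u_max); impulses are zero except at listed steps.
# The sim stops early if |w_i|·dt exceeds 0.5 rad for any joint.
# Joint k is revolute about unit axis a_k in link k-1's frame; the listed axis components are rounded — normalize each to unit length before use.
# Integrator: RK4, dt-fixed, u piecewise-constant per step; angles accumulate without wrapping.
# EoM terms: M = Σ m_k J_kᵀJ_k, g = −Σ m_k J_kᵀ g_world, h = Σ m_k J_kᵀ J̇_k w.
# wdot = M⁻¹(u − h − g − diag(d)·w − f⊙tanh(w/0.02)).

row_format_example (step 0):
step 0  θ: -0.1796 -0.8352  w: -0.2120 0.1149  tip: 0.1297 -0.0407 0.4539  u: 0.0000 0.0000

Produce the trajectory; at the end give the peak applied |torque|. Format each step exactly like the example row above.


step 1  θ: -0.1829 -0.8368  w: -0.2256 -0.3004  tip: 0.1292 -0.0414 0.4538  u: 0.0000 0.0000
step 2  θ: -0.1863 -0.8441  w: -0.2252 -0.6738  tip: 0.1295 -0.0423 0.4528  u: 0.0000 0.0000
step 3  θ: -0.1897 -0.8569  w: -0.2171 -1.0285  tip: 0.1308 -0.0432 0.4510  u: 0.0000 0.0000
step 4  θ: -0.1928 -0.8749  w: -0.2010 -1.3673  tip: 0.1330 -0.0442 0.4482  u: 0.0000 0.0000
step 5  θ: -0.1956 -0.8978  w: -0.1768 -1.6927  tip: 0.1359 -0.0452 0.4446  u: 0.0000 0.0000
step 6  θ: -0.1981 -0.9256  w: -0.1441 -2.0070  tip: 0.1396 -0.0462 0.4401  u: 0.0000 0.0000
step 7  θ: -0.1999 -0.9580  w: -0.1027 -2.3123  tip: 0.1440 -0.0472 0.4346  u: 0.0000 0.0000
step 8  θ: -0.2011 -0.9949  w: -0.0520 -2.6101  tip: 0.1491 -0.0480 0.4281  u: 0.0000 0.0000
step 9  θ: -0.2015 -1.0363  w: 0.0017 -2.9070  tip: 0.1547 -0.0487 0.4205  u: 0.0000 0.0000
step 10  θ: -0.2012 -1.0822  w: 0.0376 -3.2190  tip: 0.1607 -0.0492 0.4118  u: 0.0000 0.0000
step 11  θ: -0.2003 -1.1328  w: 0.0810 -3.5275  tip: 0.1669 -0.0495 0.4019  u: 0.0000 0.0000
step 12  θ: -0.1986 -1.1880  w: 0.1396 -3.8280  tip: 0.1733 -0.0496 0.3907  u: 0.0000 0.0000
step 13  θ: -0.1960 -1.2476  w: 0.2149 -4.1203  tip: 0.1798 -0.0494 0.3782  u: 0.0000 0.0000
step 14  θ: -0.1921 -1.3116  w: 0.3092 -4.4036  tip: 0.1860 -0.0487 0.3643  u: 0.0000 0.0000
step 15  θ: -0.1866 -1.3797  w: 0.4248 -4.6768  tip: 0.1919 -0.0474 0.3490  u: 0.0000 0.0000
step 16  θ: -0.1792 -1.4518  w: 0.5651 -4.9379  tip: 0.1973 -0.0455 0.3324  u: 0.0000 0.0000
step 17  θ: -0.1695 -1.5278  w: 0.7341 -5.1842  tip: 0.2019 -0.0428 0.3144  u: 0.0000 0.0000
step 18  θ: -0.1570 -1.6073  w: 0.9369 -5.4122  tip: 0.2056 -0.0393 0.2952  u: 0.0000 0.0000
step 19  θ: -0.1412 -1.6900  w: 1.1797 -5.6173  tip: 0.2080 -0.0347 0.2749  u: 0.0000 0.0000
step 20  θ: -0.1214 -1.7756  w: 1.4702 -5.7940  tip: 0.2090 -0.0292 0.2536  u: 0.0000 0.0000
step 21  θ: -0.0968 -1.8637  w: 1.8171 -5.9355  tip: 0.2084 -0.0226 0.2316  u: 0.0000 0.0000
step 22  θ: -0.0666 -1.9535  w: 2.2305 -6.0336  tip: 0.2059 -0.0150 0.2092  u: 0.0000 0.0000
step 23  θ: -0.0295 -2.0444  w: 2.7208 -6.0787  tip: 0.2014 -0.0063 0.1867  u: 0.0000 0.0000
step 24  θ: 0.0155 -2.1355  w: 3.2979 -6.0598  tip: 0.1948 0.0031 0.1644  u: 0.0000 0.0000
step 25  θ: 0.0699 -2.2258  w: 3.9683 -5.9642  tip: 0.1860 0.0133 0.1429  u: 0.0000 0.0000
step 26  θ: 0.1350 -2.3140  w: 4.7322 -5.7789  tip: 0.1753 0.0238 0.1224  u: 0.0000 0.0000
step 27  θ: 0.2122 -2.3987  w: 5.5789 -5.4910  tip: 0.1628 0.0343 0.1034  u: 0.0000 0.0000
step 28  θ: 0.3027 -2.4782  w: 6.4834 -5.0905  tip: 0.1489 0.0445 0.0861  u: 0.0000 0.0000
step 29  θ: 0.4068 -2.5508  w: 7.4055 -4.5720  tip: 0.1341 0.0541 0.0709  u: 0.0000 0.0000
step 30  θ: 0.5247 -2.6147  w: 8.2943 -3.9371  tip: 0.1190 0.0628 0.0578  u: 0.0000 0.0000
step 31  θ: 0.6552 -2.6684  w: 9.0972 -3.1950  tip: 0.1042 0.0707 0.0467  u: 0.0000 0.0000
step 32  θ: 0.7969 -2.7101  w: 9.7701 -2.3612  tip: 0.0902 0.0782 0.0372  u: 0.0000 0.0000
step 33  θ: 0.9475 -2.7388  w: 10.2831 -1.4538  tip: 0.0771 0.0856 0.0288  u: 0.0000 0.0000
step 34  θ: 1.1045 -2.7535  w: 10.6191 -0.4909  tip: 0.0647 0.0934 0.0210  u: 0.0000 0.0000
step 35  θ: 1.2652 -2.7535  w: 10.7742 0.4739  tip: 0.0524 0.1021 0.0133  u: 0.0000 0.0000
step 36  θ: 1.4269 -2.7394  w: 10.7535 1.4114  tip: 0.0393 0.1118 0.0054  u: 0.0000 0.0000
step 37  θ: 1.5869 -2.7112  w: 10.5530 2.3539  tip: 0.0247 0.1223 -0.0028  u: 0.0000 0.0000
step 38  θ: 1.7426 -2.6689  w: 10.1810 3.2746  tip: 0.0077 0.1336 -0.0110  u: 0.0000 0.0000
step 39  θ: 1.8916 -2.6132  w: 9.6627 4.1396  tip: -0.0120 0.1451 -0.0188  u: 0.0000 0.0000
step 40  θ: 2.0320 -2.5452  w: 9.0406 4.9113  tip: -0.0345 0.1565 -0.0255  u: 0.0000 0.0000
step 41  θ: 2.1626 -2.4665  w: 8.3674 5.5558  tip: -0.0595 0.1675 -0.0306  u: 0.0000 0.0000
step 42  θ: 2.2830 -2.3793  w: 7.6934 6.0489  tip: -0.0863 0.1776 -0.0333  u: 0.0000 0.0000
step 43  θ: 2.3936 -2.2859  w: 7.0561 6.3803  tip: -0.1143 0.1868 -0.0334  u: 0.0000 0.0000
step 44  θ: 2.4950 -2.1887  w: 6.4759 6.5522  tip: -0.1425 0.1947 -0.0307  u: 0.0000 0.0000
step 45  θ: 2.5882 -2.0900  w: 5.9583 6.5756  tip: -0.1701 0.2014 -0.0252  u: 0.0000 0.0000
step 46  θ: 2.6740 -1.9921  w: 5.4984 6.4666  tip: -0.1966 0.2068 -0.0173  u: 0.0000 0.0000
step 47  θ: 2.7533 -1.8966  w: 5.0861 6.2429  tip: -0.2212 0.2108 -0.0072  u: 0.0000 0.0000
step 48  θ: 2.8268 -1.8053  w: 4.7093 5.9224  tip: -0.2437 0.2136 0.0043  u: 0.0000 0.0000
step 49  θ: 2.8947 -1.7193  w: 4.3561 5.5219  tip: -0.2638 0.2153 0.0168  u: 0.0000 0.0000
step 50  θ: 2.9575 -1.6399  w: 4.0164 5.0568  tip: -0.2814 0.2158 0.0296  u: 0.0000 0.0000
step 51  θ: 3.0153 -1.5679  w: 3.6816 4.5416  tip: -0.2966 0.2154 0.0424  u: 0.0000 0.0000
step 52  θ: 3.0680 -1.5039  w: 3.3459 3.9891  tip: -0.3095 0.2141 0.0547  u: 0.0000 0.0000
step 53  θ: 3.1156 -1.4483  w: 3.0053 3.4113  tip: -0.3203 0.2121 0.0660  u: 0.0000 0.0000
step 54  θ: 3.1581 -1.4016  w: 2.6582 2.8188  tip: -0.3291 0.2096 0.0761  u: 0.0000 0.0000
step 55  θ: 3.1953 -1.3638  w: 2.3046 2.2212  tip: -0.3362 0.2066 0.0848  u: 0.0000 0.0000
step 56  θ: 3.2272 -1.3349  w: 1.9460 1.6269  tip: -0.3419 0.2033 0.0920  u: 0.0000 0.0000
step 57  θ: 3.2537 -1.3149  w: 1.5850 1.0433  tip: -0.3462 0.1997 0.0975  u: 0.0000 0.0000
step 58  θ: 3.2748 -1.3036  w: 1.2246 0.4765  tip: -0.3493 0.1960 0.1014  u: 0.0000 0.0000
step 59  θ: 3.2904 -1.3005  w: 0.8722 -0.0515  tip: -0.3513 0.1922 0.1037  u: 0.0000 0.0000
step 60  θ: 3.3011 -1.3045  w: 0.5455 -0.4716  tip: -0.3523 0.1884 0.1045  u: 0.0000 0.0000
step 61  θ: 3.3069 -1.3146  w: 0.2262 -0.8692  tip: -0.3525 0.1849 0.1039  u: 0.0000 0.0000
step 62  θ: 3.3079 -1.3304  w: -0.0772 -1.2384  tip: -0.3519 0.1817 0.1020  u: 0.0000 0.0000
step 63  θ: 3.3048 -1.3515  w: -0.3371 -1.5630  tip: -0.3504 0.1787 0.0990
max |u| (N·m): 0.0000


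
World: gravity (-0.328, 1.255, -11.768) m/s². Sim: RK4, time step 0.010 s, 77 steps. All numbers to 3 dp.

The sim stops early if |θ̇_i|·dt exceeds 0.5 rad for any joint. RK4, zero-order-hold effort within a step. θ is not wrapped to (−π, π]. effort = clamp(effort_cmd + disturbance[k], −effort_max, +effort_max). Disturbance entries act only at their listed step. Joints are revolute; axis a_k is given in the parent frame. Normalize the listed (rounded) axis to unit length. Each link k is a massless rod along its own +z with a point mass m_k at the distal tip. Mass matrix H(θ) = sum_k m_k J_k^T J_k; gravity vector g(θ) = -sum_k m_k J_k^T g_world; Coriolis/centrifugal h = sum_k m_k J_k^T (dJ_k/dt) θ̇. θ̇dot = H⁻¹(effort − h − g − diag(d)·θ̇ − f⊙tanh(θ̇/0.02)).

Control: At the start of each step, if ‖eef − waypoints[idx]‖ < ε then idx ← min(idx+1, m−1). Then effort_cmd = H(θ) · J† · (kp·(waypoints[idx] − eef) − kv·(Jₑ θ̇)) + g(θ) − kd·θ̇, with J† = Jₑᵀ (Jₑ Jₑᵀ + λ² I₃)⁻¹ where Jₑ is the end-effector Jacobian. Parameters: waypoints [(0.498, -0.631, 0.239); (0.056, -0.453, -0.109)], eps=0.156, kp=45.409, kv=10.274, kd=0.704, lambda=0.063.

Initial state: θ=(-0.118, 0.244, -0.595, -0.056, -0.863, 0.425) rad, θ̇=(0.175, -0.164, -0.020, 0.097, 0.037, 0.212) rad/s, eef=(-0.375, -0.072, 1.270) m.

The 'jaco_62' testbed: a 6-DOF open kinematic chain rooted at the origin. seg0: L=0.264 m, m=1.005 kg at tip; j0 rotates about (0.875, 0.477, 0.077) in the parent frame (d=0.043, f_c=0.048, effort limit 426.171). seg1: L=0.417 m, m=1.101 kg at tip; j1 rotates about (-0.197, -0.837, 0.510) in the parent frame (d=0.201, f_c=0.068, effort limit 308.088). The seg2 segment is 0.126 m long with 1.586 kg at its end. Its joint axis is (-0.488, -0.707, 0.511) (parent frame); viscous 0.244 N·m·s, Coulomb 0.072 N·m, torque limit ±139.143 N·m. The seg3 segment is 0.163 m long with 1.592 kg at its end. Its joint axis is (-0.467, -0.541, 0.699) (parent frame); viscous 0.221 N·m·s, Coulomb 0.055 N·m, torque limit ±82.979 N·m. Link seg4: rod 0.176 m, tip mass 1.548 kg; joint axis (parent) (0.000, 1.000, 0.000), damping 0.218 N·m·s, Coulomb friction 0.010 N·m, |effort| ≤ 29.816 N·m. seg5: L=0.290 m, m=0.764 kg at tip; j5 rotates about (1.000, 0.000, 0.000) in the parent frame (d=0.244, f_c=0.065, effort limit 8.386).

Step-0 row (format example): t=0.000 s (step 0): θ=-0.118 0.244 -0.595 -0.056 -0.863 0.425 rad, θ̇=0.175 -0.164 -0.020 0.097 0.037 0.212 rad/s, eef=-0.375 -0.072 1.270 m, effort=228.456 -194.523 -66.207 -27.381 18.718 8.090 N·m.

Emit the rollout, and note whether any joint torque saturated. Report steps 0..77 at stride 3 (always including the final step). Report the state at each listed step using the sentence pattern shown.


t=0.030 s (step 3): θ=-0.114 0.189 -0.613 -0.046 -0.938 0.490 rad, θ̇=0.123 -3.318 -0.792 0.597 -4.367 3.660 rad/s, eef=-0.352 -0.088 1.255 m, effort=178.644 -135.817 -45.382 -18.896 16.008 3.758 N·m.
t=0.060 s (step 6): θ=-0.107 0.056 -0.623 -0.012 -1.090 0.613 rad, θ̇=0.389 -5.441 0.418 1.570 -5.452 4.176 rad/s, eef=-0.299 -0.114 1.223 m, effort=133.225 -81.729 -27.476 -10.898 10.270 2.385 N·m.
t=0.090 s (step 9): θ=-0.090 -0.128 -0.575 0.037 -1.252 0.726 rad, θ̇=0.712 -6.699 2.812 1.657 -5.172 3.129 rad/s, eef=-0.224 -0.144 1.182 m, effort=82.168 -38.729 -14.385 -4.322 5.027 1.967 N·m.
t=0.120 s (step 12): θ=-0.066 -0.339 -0.460 0.086 -1.393 0.796 rad, θ̇=0.852 -7.320 4.698 1.478 -4.214 1.645 rad/s, eef=-0.135 -0.182 1.138 m, effort=35.266 -7.413 -5.584 -0.175 1.355 1.516 N·m.
t=0.150 s (step 15): θ=-0.042 -0.563 -0.308 0.125 -1.502 0.831 rad, θ̇=0.766 -7.492 5.226 1.072 -3.041 0.802 rad/s, eef=-0.043 -0.228 1.089 m, effort=0.265 13.638 0.026 1.823 -0.521 0.558 N·m.
t=0.180 s (step 18): θ=-0.021 -0.785 -0.159 0.148 -1.578 0.851 rad, θ̇=0.656 -7.244 4.609 0.402 -2.069 0.639 rad/s, eef=0.045 -0.280 1.037 m, effort=-19.705 24.841 2.951 2.401 -1.016 -0.568 N·m.
t=0.210 s (step 21): θ=0.001 -0.991 -0.038 0.148 -1.630 0.867 rad, θ̇=0.904 -6.360 3.405 -0.444 -1.485 0.346 rad/s, eef=0.124 -0.334 0.980 m, effort=-25.794 26.514 3.468 2.116 -0.800 -1.221 N·m.
t=0.240 s (step 24): θ=0.040 -1.157 0.039 0.123 -1.673 0.866 rad, θ̇=1.769 -4.560 1.543 -1.087 -1.478 -0.493 rad/s, eef=0.191 -0.390 0.921 m, effort=-28.980 25.347 3.967 1.656 -0.279 -1.350 N·m.
t=0.270 s (step 27): θ=0.110 -1.261 0.052 0.089 -1.722 0.837 rad, θ̇=2.887 -2.390 -0.574 -1.197 -1.780 -1.371 rad/s, eef=0.250 -0.446 0.859 m, effort=-45.186 33.213 7.906 2.239 -0.154 -1.463 N·m.
t=0.300 s (step 30): θ=0.209 -1.306 0.014 0.053 -1.777 0.791 rad, θ̇=3.703 -0.680 -1.835 -1.175 -1.806 -1.643 rad/s, eef=0.306 -0.500 0.793 m, effort=-70.545 48.184 13.722 3.926 -0.945 -1.865 N·m.
t=0.330 s (step 33): θ=0.327 -1.309 -0.047 0.018 -1.826 0.743 rad, θ̇=4.037 0.335 -2.066 -1.150 -1.446 -1.511 rad/s, eef=0.361 -0.551 0.723 m, effort=-91.381 60.514 18.024 5.560 -2.356 -2.274 N·m.
t=0.360 s (step 36): θ=0.448 -1.291 -0.104 -0.015 -1.862 0.701 rad, θ̇=3.977 0.792 -1.718 -1.060 -0.953 -1.302 rad/s, eef=0.413 -0.599 0.652 m, effort=-103.684 67.309 20.172 6.576 -3.800 -2.512 N·m.
t=0.390 s (step 39): θ=0.563 -1.265 -0.149 -0.045 -1.884 0.665 rad, θ̇=3.676 0.916 -1.225 -0.908 -0.554 -1.095 rad/s, eef=0.458 -0.640 0.582 m, effort=-109.250 69.824 20.861 6.994 -4.878 -2.634 N·m.
t=0.420 s (step 42): θ=0.667 -1.238 -0.179 -0.069 -1.897 0.635 rad, θ̇=3.249 0.850 -0.787 -0.719 -0.321 -0.892 rad/s, eef=0.496 -0.675 0.515 m, effort=-110.421 69.682 20.719 6.974 -5.473 -2.711 N·m.
t=0.450 s (step 45): θ=0.757 -1.215 -0.197 -0.088 -1.905 0.611 rad, θ̇=2.773 0.684 -0.461 -0.522 -0.237 -0.696 rad/s, eef=0.525 -0.702 0.453 m, effort=-108.883 68.020 20.115 6.676 -5.616 -2.766 N·m.
t=0.480 s (step 48): θ=0.833 -1.198 -0.207 -0.101 -1.912 0.593 rad, θ̇=2.297 0.477 -0.239 -0.339 -0.258 -0.518 rad/s, eef=0.546 -0.722 0.398 m, effort=-105.732 65.553 19.252 6.227 -5.408 -2.795 N·m.
t=0.510 s (step 51): θ=0.895 -1.186 -0.212 -0.109 -1.921 0.580 rad, θ̇=1.850 0.264 -0.092 -0.185 -0.337 -0.370 rad/s, eef=0.560 -0.735 0.350 m, effort=-101.677 62.715 18.251 5.715 -4.960 -2.789 N·m.
t=0.540 s (step 54): θ=0.945 -1.182 -0.213 -0.111 -1.935 0.571 rad, θ̇=1.582 -0.024 0.115 0.112 -0.916 -0.145 rad/s, eef=0.568 -0.742 0.309 m, effort=-46.642 26.782 11.810 7.485 -10.903 0.546 N·m.
t=0.570 s (step 57): θ=0.993 -1.187 -0.205 -0.100 -1.980 0.570 rad, θ̇=1.622 -0.288 0.385 0.650 -1.992 0.008 rad/s, eef=0.559 -0.740 0.265 m, effort=-57.998 34.227 12.304 6.024 -7.467 -0.491 N·m.
t=0.600 s (step 60): θ=1.042 -1.198 -0.190 -0.075 -2.049 0.571 rad, θ̇=1.629 -0.377 0.596 0.941 -2.548 0.007 rad/s, eef=0.537 -0.731 0.219 m, effort=-68.447 40.857 12.815 4.906 -4.759 -1.298 N·m.
t=0.630 s (step 63): θ=1.090 -1.209 -0.170 -0.044 -2.129 0.570 rad, θ̇=1.568 -0.366 0.718 1.101 -2.762 -0.009 rad/s, eef=0.507 -0.716 0.172 m, effort=-77.111 46.165 13.136 3.886 -2.461 -1.961 N·m.
t=0.660 s (step 66): θ=1.136 -1.219 -0.148 -0.010 -2.212 0.570 rad, θ̇=1.434 -0.310 0.777 1.207 -2.761 -0.015 rad/s, eef=0.473 -0.699 0.127 m, effort=-83.741 50.101 13.225 2.908 -0.443 -2.479 N·m.
t=0.690 s (step 69): θ=1.176 -1.227 -0.124 0.028 -2.294 0.570 rad, θ̇=1.237 -0.238 0.813 1.282 -2.639 -0.012 rad/s, eef=0.438 -0.679 0.083 m, effort=-88.605 52.939 13.150 2.013 1.339 -2.849 N·m.
t=0.720 s (step 72): θ=1.209 -1.233 -0.099 0.067 -2.370 0.569 rad, θ̇=0.992 -0.161 0.849 1.332 -2.460 -0.006 rad/s, eef=0.403 -0.658 0.043 m, effort=-92.248 55.098 13.031 1.257 2.903 -3.079 N·m.
t=0.750 s (step 75): θ=1.235 -1.237 -0.073 0.107 -2.441 0.569 rad, θ̇=0.709 -0.074 0.892 1.364 -2.268 -0.002 rad/s, eef=0.370 -0.637 0.006 m, effort=-95.424 57.102 13.017 0.685 4.275 -3.187 N·m.
t=0.770 s (step 77): θ=1.247 -1.238 -0.055 0.135 -2.485 0.569 rad, θ̇=0.505 -0.007 0.927 1.380 -2.145 -0.000 rad/s, eef=0.349 -0.622 -0.015 m.
any joint saturated: no


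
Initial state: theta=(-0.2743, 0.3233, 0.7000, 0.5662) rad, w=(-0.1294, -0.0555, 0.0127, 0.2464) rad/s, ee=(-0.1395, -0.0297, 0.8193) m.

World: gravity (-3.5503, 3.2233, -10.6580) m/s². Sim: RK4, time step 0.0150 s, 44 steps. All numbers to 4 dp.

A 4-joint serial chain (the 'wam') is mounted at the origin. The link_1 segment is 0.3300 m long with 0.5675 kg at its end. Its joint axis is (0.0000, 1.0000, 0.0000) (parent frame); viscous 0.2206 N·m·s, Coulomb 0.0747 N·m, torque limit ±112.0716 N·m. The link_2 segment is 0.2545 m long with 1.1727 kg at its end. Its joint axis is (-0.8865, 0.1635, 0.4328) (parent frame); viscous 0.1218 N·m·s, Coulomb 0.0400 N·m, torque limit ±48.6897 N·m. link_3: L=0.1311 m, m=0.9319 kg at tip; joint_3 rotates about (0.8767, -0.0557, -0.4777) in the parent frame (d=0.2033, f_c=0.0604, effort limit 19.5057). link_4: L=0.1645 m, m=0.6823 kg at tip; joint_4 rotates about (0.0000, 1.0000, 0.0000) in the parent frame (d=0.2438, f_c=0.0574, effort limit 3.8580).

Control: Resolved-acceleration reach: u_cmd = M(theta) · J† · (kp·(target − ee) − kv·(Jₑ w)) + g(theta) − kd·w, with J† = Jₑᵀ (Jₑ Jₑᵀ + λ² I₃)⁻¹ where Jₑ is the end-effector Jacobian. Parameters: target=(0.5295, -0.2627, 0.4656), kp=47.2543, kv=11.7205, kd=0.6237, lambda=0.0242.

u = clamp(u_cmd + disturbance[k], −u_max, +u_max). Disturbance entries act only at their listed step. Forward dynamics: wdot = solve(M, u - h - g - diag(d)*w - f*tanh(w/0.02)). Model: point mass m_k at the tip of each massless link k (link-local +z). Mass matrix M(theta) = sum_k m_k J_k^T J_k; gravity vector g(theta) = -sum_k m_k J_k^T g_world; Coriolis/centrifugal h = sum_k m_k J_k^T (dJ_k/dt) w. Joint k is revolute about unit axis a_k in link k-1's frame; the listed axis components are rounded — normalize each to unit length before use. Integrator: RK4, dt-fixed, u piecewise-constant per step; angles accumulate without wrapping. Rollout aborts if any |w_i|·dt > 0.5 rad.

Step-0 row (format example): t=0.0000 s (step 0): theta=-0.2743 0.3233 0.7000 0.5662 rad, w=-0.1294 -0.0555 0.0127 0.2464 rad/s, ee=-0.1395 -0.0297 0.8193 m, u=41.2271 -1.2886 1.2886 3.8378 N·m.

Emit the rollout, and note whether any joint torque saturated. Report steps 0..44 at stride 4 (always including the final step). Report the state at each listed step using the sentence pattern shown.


t=0.0600 s (step 4): theta=-0.2512 0.3551 0.8087 0.6689 rad, w=0.8817 0.5576 2.1831 1.8410 rad/s, ee=-0.1075 -0.0418 0.8061 m, u=28.6654 -3.1677 -0.5054 1.2215 N·m.
t=0.1200 s (step 8): theta=-0.1757 0.3743 0.9260 0.7659 rad, w=1.5844 0.0691 1.7071 1.3940 rad/s, ee=-0.0385 -0.0598 0.7907 m, u=19.5934 -3.6526 -0.4995 0.4788 N·m.
t=0.1800 s (step 12): theta=-0.0673 0.3641 1.0128 0.8357 rad, w=1.9863 -0.3952 1.1861 0.9479 rad/s, ee=0.0476 -0.0821 0.7712 m, u=11.8885 -3.4418 -0.6165 -0.0590 N·m.
t=0.2400 s (step 16): theta=0.0576 0.3294 1.0686 0.8809 rad, w=2.1441 -0.7337 0.6948 0.5735 rad/s, ee=0.1381 -0.1067 0.7442 m, u=5.1595 -2.9622 -0.7371 -0.4619 N·m.
t=0.3000 s (step 20): theta=0.1860 0.2797 1.0984 0.9063 rad, w=2.1127 -0.8945 0.3255 0.2935 rad/s, ee=0.2239 -0.1316 0.7097 m, u=-0.5045 -2.4953 -0.8394 -0.7656 N·m.
t=0.3600 s (step 24): theta=0.3082 0.2252 1.1102 0.9179 rad, w=1.9469 -0.9038 0.0929 0.1071 rad/s, ee=0.2993 -0.1547 0.6703 m, u=-4.9577 -2.1674 -0.9108 -0.9910 N·m.
t=0.4200 s (step 28): theta=0.4179 0.1733 1.1121 0.9208 rad, w=1.7004 -0.8102 0.0037 0.0089 rad/s, ee=0.3615 -0.1748 0.6294 m, u=-8.1335 -1.9776 -0.9892 -1.1603 N·m.
t=0.4800 s (step 32): theta=0.5115 0.1285 1.1115 0.9210 rad, w=1.4189 -0.6813 -0.0126 -0.0115 rad/s, ee=0.4099 -0.1916 0.5901 m, u=-10.1940 -1.8785 -1.0615 -1.2934 N·m.
t=0.5400 s (step 36): theta=0.5880 0.0913 1.1103 0.9204 rad, w=1.1369 -0.5604 -0.0219 -0.0164 rad/s, ee=0.4461 -0.2051 0.5552 m, u=-11.3445 -1.8067 -1.1021 -1.3645 N·m.
t=0.6000 s (step 40): theta=0.6483 0.0609 1.1089 0.9193 rad, w=0.8782 -0.4560 -0.0253 -0.0213 rad/s, ee=0.4721 -0.2159 0.5261 m, u=-11.8141 -1.7295 -1.1339 -1.3859 N·m.
t=0.6600 s (step 44): theta=0.6941 0.0362 1.1073 0.9179 rad, w=0.6563 -0.3693 -0.0262 -0.0252 rad/s, ee=0.4901 -0.2246 0.5032 m.
any joint saturated: no


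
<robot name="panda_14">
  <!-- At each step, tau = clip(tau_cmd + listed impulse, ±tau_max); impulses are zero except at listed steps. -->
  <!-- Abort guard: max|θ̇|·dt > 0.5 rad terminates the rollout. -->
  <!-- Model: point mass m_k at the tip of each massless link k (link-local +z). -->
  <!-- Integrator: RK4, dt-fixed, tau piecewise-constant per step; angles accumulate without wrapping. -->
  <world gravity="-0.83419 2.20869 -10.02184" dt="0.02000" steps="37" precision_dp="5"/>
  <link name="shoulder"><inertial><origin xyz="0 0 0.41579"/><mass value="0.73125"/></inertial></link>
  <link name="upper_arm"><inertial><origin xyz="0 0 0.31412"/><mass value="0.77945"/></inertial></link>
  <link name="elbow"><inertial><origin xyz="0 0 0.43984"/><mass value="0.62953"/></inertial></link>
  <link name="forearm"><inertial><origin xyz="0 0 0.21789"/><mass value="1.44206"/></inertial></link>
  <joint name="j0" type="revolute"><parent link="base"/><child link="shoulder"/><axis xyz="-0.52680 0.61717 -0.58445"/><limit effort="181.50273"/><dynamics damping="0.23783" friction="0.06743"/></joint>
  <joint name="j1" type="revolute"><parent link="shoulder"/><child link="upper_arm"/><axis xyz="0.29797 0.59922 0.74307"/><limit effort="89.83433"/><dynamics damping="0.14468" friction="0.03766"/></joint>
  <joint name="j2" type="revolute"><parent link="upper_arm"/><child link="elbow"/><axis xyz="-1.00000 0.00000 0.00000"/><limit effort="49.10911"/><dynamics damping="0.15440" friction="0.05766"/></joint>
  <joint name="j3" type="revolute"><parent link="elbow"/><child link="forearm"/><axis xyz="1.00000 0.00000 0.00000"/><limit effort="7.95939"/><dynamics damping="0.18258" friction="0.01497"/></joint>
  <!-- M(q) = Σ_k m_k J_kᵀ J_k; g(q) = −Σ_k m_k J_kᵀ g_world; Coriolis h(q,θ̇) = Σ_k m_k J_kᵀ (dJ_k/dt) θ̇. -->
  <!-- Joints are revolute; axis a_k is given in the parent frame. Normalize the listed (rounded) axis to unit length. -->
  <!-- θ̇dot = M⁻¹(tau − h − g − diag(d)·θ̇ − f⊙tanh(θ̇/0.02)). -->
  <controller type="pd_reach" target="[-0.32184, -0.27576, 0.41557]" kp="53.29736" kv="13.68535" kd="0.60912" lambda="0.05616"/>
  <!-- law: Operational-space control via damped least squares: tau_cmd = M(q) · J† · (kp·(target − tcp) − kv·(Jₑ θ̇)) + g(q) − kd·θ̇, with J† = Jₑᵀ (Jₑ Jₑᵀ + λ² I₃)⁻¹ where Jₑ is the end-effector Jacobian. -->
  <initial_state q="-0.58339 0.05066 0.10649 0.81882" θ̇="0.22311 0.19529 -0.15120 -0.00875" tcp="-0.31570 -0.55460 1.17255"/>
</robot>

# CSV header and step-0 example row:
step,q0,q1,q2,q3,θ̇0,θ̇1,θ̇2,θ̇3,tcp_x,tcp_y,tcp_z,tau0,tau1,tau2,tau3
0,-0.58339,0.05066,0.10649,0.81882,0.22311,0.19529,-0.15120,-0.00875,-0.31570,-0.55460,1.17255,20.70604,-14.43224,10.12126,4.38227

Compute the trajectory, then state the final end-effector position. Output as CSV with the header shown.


step,q0,q1,q2,q3,θ̇0,θ̇1,θ̇2,θ̇3,tcp_x,tcp_y,tcp_z,tau0,tau1,tau2,tau3
1,-0.57006,0.03890,0.10136,0.86886,1.09982,-1.34504,-0.41449,4.79435,-0.31165,-0.55056,1.16774,17.51115,-8.12576,7.07793,0.42596
2,-0.54155,0.00156,0.08331,0.97368,1.73191,-2.34492,-1.39976,5.60131,-0.31053,-0.54293,1.15334,14.91986,-2.73838,3.76487,0.04204
3,-0.50274,-0.05068,0.04565,1.08500,2.13861,-2.85111,-2.37156,5.49017,-0.31215,-0.53262,1.13416,11.44505,1.13249,1.17787,0.03285
4,-0.45762,-0.10943,-0.01018,1.19063,2.37320,-3.01444,-3.22357,5.04723,-0.31530,-0.52004,1.11146,7.41447,3.73817,-0.44149,-0.12360
5,-0.40933,-0.16905,-0.08115,1.28599,2.46207,-2.95194,-3.88871,4.47331,-0.31891,-0.50571,1.08594,3.50479,5.37857,-1.15859,-0.47900
6,-0.36054,-0.22602,-0.16315,1.36967,2.42698,-2.75895,-4.32805,3.88529,-0.32226,-0.49019,1.05815,0.27922,6.32418,-1.14006,-0.97596
7,-0.31342,-0.27854,-0.25173,1.44207,2.29576,-2.51097,-4.54982,3.35031,-0.32494,-0.47406,1.02865,-1.97103,6.80820,-0.57493,-1.52762
8,-0.26958,-0.32606,-0.34300,1.50452,2.10048,-2.25970,-4.59912,2.89035,-0.32680,-0.45789,0.99800,-3.21517,7.01526,0.35648,-2.04801
9,-0.22999,-0.36882,-0.43406,1.55848,1.87068,-2.03337,-4.53129,2.49828,-0.32789,-0.44213,0.96670,-3.59144,7.07369,1.49618,-2.47173
10,-0.19511,-0.40744,-0.52305,1.60517,1.62871,-1.84258,-4.39191,2.15815,-0.32833,-0.42714,0.93521,-3.30976,7.06131,2.71529,-2.76384
11,-0.16504,-0.44262,-0.60884,1.64549,1.38916,-1.68766,-4.21111,1.85713,-0.32831,-0.41315,0.90393,-2.58415,7.02047,3.91645,-2.91785
12,-0.13964,-0.47504,-0.69080,1.68014,1.16065,-1.56438,-4.00664,1.58818,-0.32798,-0.40026,0.87318,-1.59825,6.97278,5.03235,-2.94688
13,-0.11865,-0.50527,-0.76855,1.70973,0.94786,-1.46717,-3.78877,1.34819,-0.32747,-0.38853,0.84321,-0.49387,6.92874,6.02141,-2.87396
14,-0.10172,-0.53378,-0.84190,1.73479,0.75318,-1.39054,-3.56384,1.13587,-0.32688,-0.37793,0.81423,0.62791,6.89289,6.86226,-2.72486
15,-0.08849,-0.56093,-0.91075,1.75588,0.57758,-1.32965,-3.33628,0.95027,-0.32627,-0.36841,0.78638,1.70052,6.86634,7.54847,-2.52375
16,-0.07856,-0.58699,-0.97508,1.77349,0.42120,-1.28036,-3.10950,0.79014,-0.32569,-0.35988,0.75977,2.68428,6.84819,8.08393,-2.29120
17,-0.07157,-0.61215,-1.03493,1.78813,0.28366,-1.23926,-2.88633,0.65379,-0.32516,-0.35225,0.73447,3.55929,6.83640,8.47922,-2.04349
18,-0.06715,-0.63656,-1.09040,1.80024,0.16420,-1.20355,-2.66908,0.53915,-0.32470,-0.34543,0.71052,4.31930,6.82846,8.74889,-1.79277
19,-0.06493,-0.66029,-1.14161,1.81024,0.06181,-1.17098,-2.45968,0.44387,-0.32431,-0.33933,0.68795,4.96696,6.82186,8.90943,-1.54762
20,-0.06459,-0.68338,-1.18876,1.81846,-0.02357,-1.14001,-2.26098,0.36225,-0.32399,-0.33388,0.66676,5.51011,6.81372,8.97931,-1.31181
21,-0.06578,-0.70587,-1.23207,1.82510,-0.09183,-1.10946,-2.07529,0.28879,-0.32373,-0.32900,0.64692,5.95362,6.80136,8.97695,-1.08813
22,-0.06821,-0.72774,-1.27178,1.83043,-0.14770,-1.07783,-1.89899,0.23248,-0.32353,-0.32462,0.62841,6.30150,6.78650,8.91198,-0.88621
23,-0.07163,-0.74897,-1.30808,1.83474,-0.19231,-1.04470,-1.73331,0.18879,-0.32337,-0.32068,0.61118,6.57446,6.76796,8.79914,-0.70360
24,-0.07585,-0.76951,-1.34118,1.83826,-0.22682,-1.00987,-1.57885,0.15455,-0.32326,-0.31713,0.59519,6.78728,6.74519,8.65091,-0.53865
25,-0.08066,-0.78935,-1.37131,1.84116,-0.25239,-0.97331,-1.43579,0.12754,-0.32317,-0.31393,0.58037,6.95097,6.71816,8.47768,-0.39001
26,-0.08590,-0.80844,-1.39869,1.84356,-0.27017,-0.93513,-1.30398,0.10612,-0.32312,-0.31103,0.56668,7.07416,6.68721,8.28804,-0.25649
27,-0.09143,-0.82675,-1.42355,1.84558,-0.28123,-0.89558,-1.18308,0.08903,-0.32309,-0.30841,0.55403,7.16377,6.65291,8.08892,-0.13689
28,-0.09712,-0.84426,-1.44610,1.84727,-0.28660,-0.85498,-1.07261,0.07528,-0.32308,-0.30603,0.54238,7.22544,6.61595,7.88586,-0.03007
29,-0.10287,-0.86095,-1.46655,1.84871,-0.28720,-0.81367,-0.97198,0.06412,-0.32309,-0.30388,0.53165,7.26383,6.57706,7.68317,0.06510
30,-0.10859,-0.87681,-1.48507,1.84994,-0.28388,-0.77204,-0.88056,0.05497,-0.32311,-0.30192,0.52178,7.28284,6.53698,7.48411,0.14968
31,-0.11421,-0.89184,-1.50185,1.85100,-0.27740,-0.73045,-0.79769,0.04740,-0.32313,-0.30014,0.51271,7.28571,6.49638,7.29107,0.22468
32,-0.11967,-0.90604,-1.51706,1.85192,-0.26844,-0.68924,-0.72268,0.04108,-0.32316,-0.29851,0.50439,7.27521,6.45584,7.10575,0.29104
33,-0.12494,-0.91942,-1.53083,1.85271,-0.25760,-0.64873,-0.65488,0.03577,-0.32320,-0.29702,0.49677,7.25373,6.41590,6.92926,0.34961
34,-0.12997,-0.93201,-1.54332,1.85341,-0.24538,-0.60917,-0.59364,0.03128,-0.32323,-0.29566,0.48977,7.22331,6.37697,6.76229,0.40122
35,-0.13475,-0.94381,-1.55464,1.85402,-0.23224,-0.57079,-0.53836,0.02749,-0.32327,-0.29440,0.48337,7.18579,6.33937,6.60516,0.44659
36,-0.13926,-0.95486,-1.56491,1.85456,-0.21855,-0.53376,-0.48846,0.02429,-0.32330,-0.29324,0.47752,7.14279,6.30334,6.45794,0.48643
37,-0.14350,-0.96518,-1.57424,1.85503,-0.20461,-0.49824,-0.44343,0.02157,-0.32332,-0.29216,0.47216,,,,
# final tcp position (m): -0.32332 -0.29216 0.47216


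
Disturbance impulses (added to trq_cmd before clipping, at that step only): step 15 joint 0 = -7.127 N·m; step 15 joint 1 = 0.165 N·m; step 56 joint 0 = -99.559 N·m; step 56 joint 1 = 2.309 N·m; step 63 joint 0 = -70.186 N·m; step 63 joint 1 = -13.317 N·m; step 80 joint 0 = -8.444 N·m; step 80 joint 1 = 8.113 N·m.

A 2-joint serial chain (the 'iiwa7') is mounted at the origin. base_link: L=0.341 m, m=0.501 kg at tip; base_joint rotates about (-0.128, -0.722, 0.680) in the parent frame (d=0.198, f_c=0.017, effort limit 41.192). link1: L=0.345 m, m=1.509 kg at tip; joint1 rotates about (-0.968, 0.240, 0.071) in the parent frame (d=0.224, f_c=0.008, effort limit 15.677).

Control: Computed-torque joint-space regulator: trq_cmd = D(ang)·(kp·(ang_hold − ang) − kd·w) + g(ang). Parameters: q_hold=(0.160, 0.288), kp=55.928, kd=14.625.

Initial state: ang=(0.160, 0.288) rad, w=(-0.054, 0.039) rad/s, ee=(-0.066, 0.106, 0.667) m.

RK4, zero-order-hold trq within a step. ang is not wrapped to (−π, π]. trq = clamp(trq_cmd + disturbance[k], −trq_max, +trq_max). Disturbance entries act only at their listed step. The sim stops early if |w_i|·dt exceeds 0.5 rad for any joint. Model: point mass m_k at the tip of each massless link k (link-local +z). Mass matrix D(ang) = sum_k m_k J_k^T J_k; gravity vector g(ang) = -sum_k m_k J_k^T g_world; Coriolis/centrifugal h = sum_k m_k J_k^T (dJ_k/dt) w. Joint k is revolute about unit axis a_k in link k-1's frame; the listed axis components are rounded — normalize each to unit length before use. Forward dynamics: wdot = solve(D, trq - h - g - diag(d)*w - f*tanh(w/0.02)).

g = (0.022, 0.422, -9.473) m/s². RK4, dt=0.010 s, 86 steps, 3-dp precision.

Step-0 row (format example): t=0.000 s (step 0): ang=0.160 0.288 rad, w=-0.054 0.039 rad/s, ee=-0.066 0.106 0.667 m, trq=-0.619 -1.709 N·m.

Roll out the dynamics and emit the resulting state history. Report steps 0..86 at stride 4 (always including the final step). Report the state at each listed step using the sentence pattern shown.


t=0.040 s (step 4): ang=0.158 0.289 rad, w=-0.026 0.018 rad/s, ee=-0.065 0.107 0.667 m, trq=-0.774 -1.666 N·m.
t=0.080 s (step 8): ang=0.158 0.290 rad, w=-0.010 0.006 rad/s, ee=-0.065 0.107 0.667 m, trq=-0.873 -1.639 N·m.
t=0.120 s (step 12): ang=0.158 0.290 rad, w=-0.001 0.000 rad/s, ee=-0.065 0.107 0.667 m, trq=-0.933 -1.624 N·m.
t=0.160 s (step 16): ang=0.157 0.290 rad, w=-0.137 -0.003 rad/s, ee=-0.064 0.107 0.667 m, trq=0.093 -1.640 N·m.
t=0.200 s (step 20): ang=0.153 0.289 rad, w=-0.062 -0.003 rad/s, ee=-0.062 0.107 0.668 m, trq=-0.327 -1.625 N·m.
t=0.240 s (step 24): ang=0.152 0.289 rad, w=-0.018 -0.004 rad/s, ee=-0.061 0.107 0.668 m, trq=-0.601 -1.615 N·m.
t=0.280 s (step 28): ang=0.151 0.289 rad, w=0.006 -0.004 rad/s, ee=-0.061 0.107 0.668 m, trq=-0.771 -1.609 N·m.
t=0.320 s (step 32): ang=0.152 0.289 rad, w=0.018 -0.004 rad/s, ee=-0.061 0.106 0.668 m, trq=-0.872 -1.605 N·m.
t=0.360 s (step 36): ang=0.153 0.289 rad, w=0.022 -0.003 rad/s, ee=-0.062 0.106 0.668 m, trq=-0.935 -1.602 N·m.
t=0.400 s (step 40): ang=0.154 0.289 rad, w=0.023 -0.003 rad/s, ee=-0.062 0.106 0.668 m, trq=-0.972 -1.601 N·m.
t=0.440 s (step 44): ang=0.155 0.289 rad, w=0.022 -0.003 rad/s, ee=-0.063 0.106 0.668 m, trq=-0.995 -1.600 N·m.
t=0.480 s (step 48): ang=0.155 0.289 rad, w=0.020 -0.002 rad/s, ee=-0.063 0.106 0.668 m, trq=-1.008 -1.599 N·m.
t=0.520 s (step 52): ang=0.156 0.288 rad, w=0.017 -0.002 rad/s, ee=-0.064 0.106 0.667 m, trq=-1.015 -1.599 N·m.
t=0.560 s (step 56): ang=0.157 0.288 rad, w=0.015 -0.002 rad/s, ee=-0.064 0.106 0.667 m, trq=-41.192 0.710 N·m.
t=0.600 s (step 60): ang=0.135 0.291 rad, w=-0.458 0.050 rad/s, ee=-0.052 0.106 0.668 m, trq=3.240 -1.859 N·m.
t=0.640 s (step 64): ang=0.118 0.288 rad, w=-1.058 -0.773 rad/s, ee=-0.043 0.104 0.669 m, trq=8.083 0.218 N·m.
t=0.680 s (step 68): ang=0.088 0.266 rad, w=-0.458 -0.359 rad/s, ee=-0.028 0.095 0.673 m, trq=4.673 -0.467 N·m.
t=0.720 s (step 72): ang=0.078 0.257 rad, w=-0.102 -0.132 rad/s, ee=-0.022 0.092 0.674 m, trq=2.465 -0.868 N·m.
t=0.760 s (step 76): ang=0.078 0.254 rad, w=0.094 -0.008 rad/s, ee=-0.023 0.091 0.674 m, trq=1.061 -1.119 N·m.
t=0.800 s (step 80): ang=0.084 0.255 rad, w=0.190 0.054 rad/s, ee=-0.026 0.092 0.674 m, trq=-8.265 6.839 N·m.
t=0.840 s (step 84): ang=0.088 0.271 rad, w=0.131 0.336 rad/s, ee=-0.027 0.097 0.672 m, trq=0.538 -2.244 N·m.
t=0.860 s (step 86): ang=0.091 0.276 rad, w=0.167 0.255 rad/s, ee=-0.028 0.099 0.672 m.


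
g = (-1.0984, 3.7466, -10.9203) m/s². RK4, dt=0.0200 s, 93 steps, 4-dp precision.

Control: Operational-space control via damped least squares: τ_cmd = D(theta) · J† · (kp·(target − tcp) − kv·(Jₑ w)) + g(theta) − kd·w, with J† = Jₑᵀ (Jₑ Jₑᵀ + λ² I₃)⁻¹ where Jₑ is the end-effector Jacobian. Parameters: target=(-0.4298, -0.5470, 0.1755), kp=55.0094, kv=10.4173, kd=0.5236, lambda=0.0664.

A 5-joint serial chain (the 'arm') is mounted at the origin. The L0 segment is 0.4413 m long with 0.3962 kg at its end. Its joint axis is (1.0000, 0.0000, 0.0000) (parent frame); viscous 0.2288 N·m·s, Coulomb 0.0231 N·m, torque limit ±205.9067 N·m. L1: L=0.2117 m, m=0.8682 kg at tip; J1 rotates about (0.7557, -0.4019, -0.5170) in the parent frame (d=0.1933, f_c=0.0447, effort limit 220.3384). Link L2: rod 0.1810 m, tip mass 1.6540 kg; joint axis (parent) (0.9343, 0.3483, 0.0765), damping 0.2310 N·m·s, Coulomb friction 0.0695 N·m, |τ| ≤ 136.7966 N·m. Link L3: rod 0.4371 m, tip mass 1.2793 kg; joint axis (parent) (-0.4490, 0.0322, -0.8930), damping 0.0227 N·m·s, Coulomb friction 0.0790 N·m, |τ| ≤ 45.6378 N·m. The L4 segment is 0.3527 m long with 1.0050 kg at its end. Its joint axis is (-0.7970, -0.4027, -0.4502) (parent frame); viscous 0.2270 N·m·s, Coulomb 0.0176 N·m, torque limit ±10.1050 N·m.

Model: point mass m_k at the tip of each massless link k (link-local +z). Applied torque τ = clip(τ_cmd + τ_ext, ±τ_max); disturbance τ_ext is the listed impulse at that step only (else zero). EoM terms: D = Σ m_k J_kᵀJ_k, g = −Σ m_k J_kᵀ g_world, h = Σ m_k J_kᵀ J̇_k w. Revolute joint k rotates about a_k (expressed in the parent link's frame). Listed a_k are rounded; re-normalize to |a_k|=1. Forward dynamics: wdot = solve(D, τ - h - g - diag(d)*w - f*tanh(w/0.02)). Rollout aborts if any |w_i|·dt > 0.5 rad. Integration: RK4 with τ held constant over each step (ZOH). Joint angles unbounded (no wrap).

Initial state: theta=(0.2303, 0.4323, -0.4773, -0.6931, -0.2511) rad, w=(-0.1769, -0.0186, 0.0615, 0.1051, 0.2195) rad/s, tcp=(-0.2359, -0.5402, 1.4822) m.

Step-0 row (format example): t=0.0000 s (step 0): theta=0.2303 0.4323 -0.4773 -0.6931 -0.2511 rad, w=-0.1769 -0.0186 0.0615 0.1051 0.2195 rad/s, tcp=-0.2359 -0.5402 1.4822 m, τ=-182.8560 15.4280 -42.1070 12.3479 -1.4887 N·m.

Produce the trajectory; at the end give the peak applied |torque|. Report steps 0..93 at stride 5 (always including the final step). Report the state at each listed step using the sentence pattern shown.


t=0.1000 s (step 5): theta=-0.3598 0.9147 0.0322 -0.7717 -0.7752 rad, w=-7.8003 5.1769 8.0539 -0.5774 -1.3878 rad/s, tcp=-0.3210 -0.4648 1.2569 m, τ=84.8901 18.8111 34.4791 -8.4923 -1.7607 N·m.
t=0.2000 s (step 10): theta=-0.9864 1.4413 0.5353 -0.7732 -0.7998 rad, w=-4.8460 5.2818 2.4449 0.3658 0.0663 rad/s, tcp=-0.4161 -0.3552 0.8576 m, τ=58.3397 -21.0042 13.1610 -5.3915 -0.9772 N·m.
t=0.3000 s (step 15): theta=-1.3459 1.9224 0.6268 -0.7414 -0.7961 rad, w=-2.3580 4.1218 -0.1453 0.0869 0.0007 rad/s, tcp=-0.4639 -0.3722 0.5350 m, τ=22.1403 -42.9190 2.6510 -4.8208 -3.1920 N·m.
t=0.4000 s (step 20): theta=-1.4795 2.2348 0.5972 -0.7375 -0.7788 rad, w=-0.4679 2.0970 -0.1897 0.0056 0.4261 rad/s, tcp=-0.4721 -0.4379 0.3092 m, τ=5.5711 -49.0297 -1.6025 -4.7756 -4.6252 N·m.
t=0.5000 s (step 25): theta=-1.4786 2.3567 0.6057 -0.7357 -0.7189 rad, w=0.3499 0.4770 0.3033 -0.0159 0.6644 rad/s, tcp=-0.4530 -0.4863 0.1805 m, τ=1.0324 -42.8328 -3.1776 -3.7228 -4.1757 N·m.
t=0.6000 s (step 30): theta=-1.4266 2.3563 0.6456 -0.7372 -0.6612 rad, w=0.6655 -0.3786 0.4251 -0.0610 0.4685 rad/s, tcp=-0.4308 -0.5096 0.1364 m, τ=2.1782 -34.7075 -3.1003 -2.6342 -3.0669 N·m.
t=0.7000 s (step 35): theta=-1.3491 2.2976 0.6846 -0.7400 -0.6275 rad, w=0.8700 -0.7206 0.3165 -0.0511 0.2224 rad/s, tcp=-0.4186 -0.5214 0.1390 m, τ=3.7046 -28.5728 -2.4822 -2.0646 -2.3677 N·m.
t=0.8000 s (step 40): theta=-1.2599 2.2246 0.7075 -0.7426 -0.6159 rad, w=0.8696 -0.6856 0.1286 -0.0512 0.0417 rad/s, tcp=-0.4171 -0.5306 0.1561 m, τ=3.7638 -25.0215 -1.9821 -1.8900 -2.1628 N·m.
t=0.9000 s (step 45): theta=-1.1837 2.1668 0.7143 -0.7440 -0.6159 rad, w=0.6327 -0.4552 0.0133 -0.0212 -0.0122 rad/s, tcp=-0.4215 -0.5391 0.1704 m, τ=3.3103 -24.5259 -2.0676 -1.8968 -2.2357 N·m.
t=1.0000 s (step 50): theta=-1.1351 2.1331 0.7144 -0.7424 -0.6176 rad, w=0.3482 -0.2251 -0.0150 0.0057 -0.0097 rad/s, tcp=-0.4267 -0.5451 0.1774 m, τ=3.1375 -25.6255 -2.6048 -1.8790 -2.3298 N·m.
t=1.1000 s (step 55): theta=-1.1114 2.1191 0.7124 -0.7432 -0.6183 rad, w=0.1389 -0.0718 -0.0122 0.0181 -0.0132 rad/s, tcp=-0.4300 -0.5483 0.1791 m, τ=3.2347 -26.8212 -3.1161 -1.8517 -2.3725 N·m.
t=1.2000 s (step 60): theta=-1.1041 2.1165 0.7108 -0.7441 -0.6188 rad, w=0.0191 0.0042 -0.0037 0.0181 -0.0086 rad/s, tcp=-0.4313 -0.5492 0.1783 m, τ=3.4048 -27.5943 -3.4084 -1.8343 -2.3892 N·m.
t=1.3000 s (step 65): theta=-1.1049 2.1186 0.7100 -0.7451 -0.6188 rad, w=-0.0291 0.0279 0.0019 0.0142 -0.0062 rad/s, tcp=-0.4314 -0.5490 0.1771 m, τ=3.5484 -27.9241 -3.5177 -1.8262 -2.3867 N·m.
t=1.4000 s (step 70): theta=-1.1084 2.1217 0.7095 -0.7465 -0.6188 rad, w=-0.0398 0.0284 0.0042 0.0119 -0.0048 rad/s, tcp=-0.4311 -0.5485 0.1761 m, τ=3.6446 -28.0173 -3.5246 -1.8305 -2.3815 N·m.
t=1.5000 s (step 75): theta=-1.1120 2.1244 0.7093 -0.7479 -0.6186 rad, w=-0.0345 0.0211 0.0047 0.0109 -0.0037 rad/s, tcp=-0.4306 -0.5480 0.1757 m, τ=3.7013 -28.0027 -3.4895 -1.8406 -2.3779 N·m.
t=1.6000 s (step 80): theta=-1.1149 2.1263 0.7090 -0.7494 -0.6184 rad, w=-0.0244 0.0131 0.0043 0.0103 -0.0031 rad/s, tcp=-0.4303 -0.5476 0.1755 m, τ=3.7275 -27.9579 -3.4485 -1.8525 -2.3770 N·m.
t=1.7000 s (step 85): theta=-1.1167 2.1276 0.7087 -0.7509 -0.6181 rad, w=-0.0153 0.0073 0.0037 0.0102 -0.0029 rad/s, tcp=-0.4301 -0.5474 0.1755 m, τ=3.7354 -27.9188 -3.4161 -1.8642 -2.3786 N·m.
t=1.8000 s (step 90): theta=-1.1177 2.1283 0.7083 -0.7525 -0.6179 rad, w=-0.0091 0.0038 0.0034 0.0103 -0.0027 rad/s, tcp=-0.4300 -0.5472 0.1755 m, τ=3.7352 -27.8939 -3.3947 -1.8748 -2.3816 N·m.
t=1.8600 s (step 93): theta=-1.1181 2.1287 0.7080 -0.7534 -0.6177 rad, w=-0.0066 0.0025 0.0033 0.0104 -0.0026 rad/s, tcp=-0.4299 -0.5472 0.1756 m.
max |τ| (N·m): 182.8560
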